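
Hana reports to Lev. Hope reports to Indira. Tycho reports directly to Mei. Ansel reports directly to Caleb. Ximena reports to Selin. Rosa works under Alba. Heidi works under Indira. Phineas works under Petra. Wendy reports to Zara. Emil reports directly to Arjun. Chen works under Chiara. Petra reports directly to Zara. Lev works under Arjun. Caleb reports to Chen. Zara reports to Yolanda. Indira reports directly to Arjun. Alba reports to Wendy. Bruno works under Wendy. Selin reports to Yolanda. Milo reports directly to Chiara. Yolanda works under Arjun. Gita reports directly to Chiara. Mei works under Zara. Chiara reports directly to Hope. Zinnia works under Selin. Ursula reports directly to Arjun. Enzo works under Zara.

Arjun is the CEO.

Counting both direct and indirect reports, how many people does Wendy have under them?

Wendy directly manages Bruno, Alba. Bruno has no reports. Under Alba: Rosa (1). So Wendy's organization is 2 direct reports plus everyone under them: 1 + 2 = 3.

3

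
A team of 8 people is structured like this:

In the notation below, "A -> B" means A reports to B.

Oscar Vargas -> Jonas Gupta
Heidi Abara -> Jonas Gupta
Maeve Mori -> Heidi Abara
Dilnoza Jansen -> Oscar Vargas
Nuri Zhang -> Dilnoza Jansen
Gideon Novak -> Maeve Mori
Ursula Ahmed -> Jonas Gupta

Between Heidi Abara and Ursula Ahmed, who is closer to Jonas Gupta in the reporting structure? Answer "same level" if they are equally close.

Both Heidi Abara and Ursula Ahmed are 1 level below Jonas Gupta.

same level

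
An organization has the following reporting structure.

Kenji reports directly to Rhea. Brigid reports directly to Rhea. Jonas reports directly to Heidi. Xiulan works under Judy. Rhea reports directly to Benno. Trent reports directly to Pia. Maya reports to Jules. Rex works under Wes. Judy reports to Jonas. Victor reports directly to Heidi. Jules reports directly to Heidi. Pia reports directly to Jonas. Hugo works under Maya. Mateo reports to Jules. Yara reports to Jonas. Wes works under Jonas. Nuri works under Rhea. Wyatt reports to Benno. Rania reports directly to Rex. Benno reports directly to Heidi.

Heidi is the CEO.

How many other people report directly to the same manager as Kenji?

2

Kenji reports to Rhea. Rhea's other direct reports are Brigid, Nuri — 2 peers.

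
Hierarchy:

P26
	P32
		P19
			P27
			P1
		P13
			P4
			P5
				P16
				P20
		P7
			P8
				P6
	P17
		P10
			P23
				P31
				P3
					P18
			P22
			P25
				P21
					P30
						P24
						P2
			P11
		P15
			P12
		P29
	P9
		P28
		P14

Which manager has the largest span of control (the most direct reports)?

P10

Direct-report counts: P26 has 3; P9 has 2; P17 has 3; P15 has 1; P10 has 4; P25 has 1; P21 has 1; P30 has 2; P23 has 2; P3 has 1; P32 has 3; P7 has 1; P8 has 1; P13 has 2; P5 has 2; P19 has 2. The largest is 4, held by P10.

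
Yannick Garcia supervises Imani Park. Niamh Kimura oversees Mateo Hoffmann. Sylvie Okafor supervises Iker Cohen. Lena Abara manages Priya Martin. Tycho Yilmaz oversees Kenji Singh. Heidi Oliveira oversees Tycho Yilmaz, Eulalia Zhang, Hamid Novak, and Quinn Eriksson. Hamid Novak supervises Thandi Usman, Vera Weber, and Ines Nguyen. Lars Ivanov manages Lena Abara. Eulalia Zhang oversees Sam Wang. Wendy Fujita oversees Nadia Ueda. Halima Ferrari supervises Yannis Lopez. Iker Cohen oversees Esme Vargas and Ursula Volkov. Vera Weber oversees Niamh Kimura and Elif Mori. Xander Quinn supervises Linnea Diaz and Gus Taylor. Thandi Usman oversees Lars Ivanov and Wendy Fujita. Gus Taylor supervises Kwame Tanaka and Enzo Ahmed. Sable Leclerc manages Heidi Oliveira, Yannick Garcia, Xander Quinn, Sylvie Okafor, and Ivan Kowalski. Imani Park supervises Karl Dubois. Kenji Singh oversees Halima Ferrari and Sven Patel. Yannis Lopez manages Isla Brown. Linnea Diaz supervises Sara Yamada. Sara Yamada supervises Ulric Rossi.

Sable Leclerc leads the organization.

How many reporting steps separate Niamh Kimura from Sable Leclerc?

4

Chain from Niamh Kimura up to Sable Leclerc: Niamh Kimura → Vera Weber → Hamid Novak → Heidi Oliveira → Sable Leclerc. That is 4 steps up, so Niamh Kimura is 4 levels below Sable Leclerc.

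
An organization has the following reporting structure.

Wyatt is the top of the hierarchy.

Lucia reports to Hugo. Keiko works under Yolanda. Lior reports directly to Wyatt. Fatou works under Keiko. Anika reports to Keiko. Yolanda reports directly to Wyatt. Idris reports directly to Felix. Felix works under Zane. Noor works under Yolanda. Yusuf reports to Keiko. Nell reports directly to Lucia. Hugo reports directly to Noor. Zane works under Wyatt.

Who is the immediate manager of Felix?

Zane

Felix reports directly to Zane.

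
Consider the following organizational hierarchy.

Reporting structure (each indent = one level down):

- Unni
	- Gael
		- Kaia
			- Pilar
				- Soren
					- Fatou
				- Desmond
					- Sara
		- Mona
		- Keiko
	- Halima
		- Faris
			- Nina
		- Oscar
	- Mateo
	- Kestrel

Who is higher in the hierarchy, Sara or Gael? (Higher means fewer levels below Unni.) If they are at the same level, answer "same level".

Gael

Sara is 5 levels below Unni; Gael is 1. Gael is higher.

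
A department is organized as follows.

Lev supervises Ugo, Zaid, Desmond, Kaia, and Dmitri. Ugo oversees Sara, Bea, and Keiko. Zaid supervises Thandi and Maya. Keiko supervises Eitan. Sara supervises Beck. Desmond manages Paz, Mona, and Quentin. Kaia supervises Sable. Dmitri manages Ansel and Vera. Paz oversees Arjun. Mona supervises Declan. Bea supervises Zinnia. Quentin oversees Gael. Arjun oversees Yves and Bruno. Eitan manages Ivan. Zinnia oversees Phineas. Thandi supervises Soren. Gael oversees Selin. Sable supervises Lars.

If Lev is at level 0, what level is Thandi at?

2

Chain from Thandi up to Lev: Thandi → Zaid → Lev. That is 2 steps up, so Thandi is 2 levels below Lev.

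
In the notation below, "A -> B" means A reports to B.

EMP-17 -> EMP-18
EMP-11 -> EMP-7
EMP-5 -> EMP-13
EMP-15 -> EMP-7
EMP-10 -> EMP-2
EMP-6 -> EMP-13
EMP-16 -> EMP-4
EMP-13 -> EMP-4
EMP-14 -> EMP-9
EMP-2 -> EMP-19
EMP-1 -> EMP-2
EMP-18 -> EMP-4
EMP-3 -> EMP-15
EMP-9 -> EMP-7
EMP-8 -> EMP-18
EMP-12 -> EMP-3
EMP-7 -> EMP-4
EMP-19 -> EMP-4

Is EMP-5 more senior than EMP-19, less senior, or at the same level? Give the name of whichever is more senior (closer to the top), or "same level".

EMP-19

EMP-5 is 2 levels below EMP-4; EMP-19 is 1. EMP-19 is higher.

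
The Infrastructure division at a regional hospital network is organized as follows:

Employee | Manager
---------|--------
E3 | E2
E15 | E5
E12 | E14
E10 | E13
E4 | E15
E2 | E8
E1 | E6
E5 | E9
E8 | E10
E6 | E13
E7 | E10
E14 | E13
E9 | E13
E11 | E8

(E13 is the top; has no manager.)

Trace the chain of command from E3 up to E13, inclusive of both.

E3 -> E2 -> E8 -> E10 -> E13

E3 reports to E2. E2 reports to E8. E8 reports to E10. E10 reports to E13. E13 is at the top.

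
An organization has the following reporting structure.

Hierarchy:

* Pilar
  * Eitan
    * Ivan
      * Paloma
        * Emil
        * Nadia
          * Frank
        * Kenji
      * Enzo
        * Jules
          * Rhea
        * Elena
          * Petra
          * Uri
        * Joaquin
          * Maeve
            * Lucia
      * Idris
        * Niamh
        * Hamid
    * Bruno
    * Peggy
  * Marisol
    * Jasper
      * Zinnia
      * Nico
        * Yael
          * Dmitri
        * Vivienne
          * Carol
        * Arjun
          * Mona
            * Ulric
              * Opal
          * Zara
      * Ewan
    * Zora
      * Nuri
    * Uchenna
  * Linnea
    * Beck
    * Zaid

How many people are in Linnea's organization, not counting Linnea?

2

Linnea directly manages Beck, Zaid. Beck has no reports. Zaid has no reports. So Linnea's organization is 2 direct reports plus everyone under them: 1 + 1 = 2.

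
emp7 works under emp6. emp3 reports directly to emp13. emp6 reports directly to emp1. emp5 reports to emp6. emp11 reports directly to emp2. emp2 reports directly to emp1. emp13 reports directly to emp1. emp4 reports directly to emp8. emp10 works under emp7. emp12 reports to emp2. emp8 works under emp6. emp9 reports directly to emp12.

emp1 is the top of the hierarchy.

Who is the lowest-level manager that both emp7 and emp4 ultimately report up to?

emp7's chain of managers is emp6, emp1. emp4's chain of managers is emp8, emp6, emp1. The first manager that appears in both chains is emp6.

emp6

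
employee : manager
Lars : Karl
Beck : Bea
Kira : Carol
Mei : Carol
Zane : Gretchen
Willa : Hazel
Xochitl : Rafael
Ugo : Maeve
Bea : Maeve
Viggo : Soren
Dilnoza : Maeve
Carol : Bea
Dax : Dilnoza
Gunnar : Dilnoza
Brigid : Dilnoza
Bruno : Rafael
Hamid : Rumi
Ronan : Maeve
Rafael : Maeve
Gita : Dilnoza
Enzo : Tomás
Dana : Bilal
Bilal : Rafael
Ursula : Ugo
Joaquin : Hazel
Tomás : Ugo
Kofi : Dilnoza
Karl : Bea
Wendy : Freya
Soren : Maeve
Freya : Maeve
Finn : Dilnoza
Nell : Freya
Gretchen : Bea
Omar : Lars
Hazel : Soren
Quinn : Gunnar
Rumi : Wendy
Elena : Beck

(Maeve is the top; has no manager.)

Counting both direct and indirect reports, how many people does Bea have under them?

10

Bea directly manages Carol, Karl, Gretchen, Beck. Under Carol: Kira, Mei (2). Under Karl: Lars, Omar (2). Under Gretchen: Zane (1). Under Beck: Elena (1). So Bea's organization is 4 direct reports plus everyone under them: 3 + 3 + 2 + 2 = 10.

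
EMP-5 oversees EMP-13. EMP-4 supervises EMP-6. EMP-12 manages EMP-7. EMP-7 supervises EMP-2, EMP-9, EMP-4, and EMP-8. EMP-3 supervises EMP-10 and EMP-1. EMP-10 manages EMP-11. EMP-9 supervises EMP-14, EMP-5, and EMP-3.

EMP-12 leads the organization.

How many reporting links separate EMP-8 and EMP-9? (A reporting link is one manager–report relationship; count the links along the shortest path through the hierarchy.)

EMP-8 is 1 level below EMP-7, and EMP-9 is 1 level below EMP-7 (their lowest common manager). The shortest path runs up from EMP-8 to EMP-7 and back down to EMP-9: 1 + 1 = 2 links.

2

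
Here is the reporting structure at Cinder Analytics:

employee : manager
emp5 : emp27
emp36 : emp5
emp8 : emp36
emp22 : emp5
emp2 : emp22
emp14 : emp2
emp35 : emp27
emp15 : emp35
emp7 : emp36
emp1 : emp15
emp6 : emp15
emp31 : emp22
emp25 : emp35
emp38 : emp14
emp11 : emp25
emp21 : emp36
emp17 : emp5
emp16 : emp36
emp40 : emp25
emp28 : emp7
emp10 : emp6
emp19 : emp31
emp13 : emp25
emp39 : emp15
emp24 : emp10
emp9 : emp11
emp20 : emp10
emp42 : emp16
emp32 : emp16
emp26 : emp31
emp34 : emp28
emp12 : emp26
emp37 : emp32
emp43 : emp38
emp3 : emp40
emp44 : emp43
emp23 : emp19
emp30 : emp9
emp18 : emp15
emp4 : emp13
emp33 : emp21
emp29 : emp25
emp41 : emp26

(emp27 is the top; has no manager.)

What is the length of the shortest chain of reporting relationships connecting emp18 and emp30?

6

emp18 is 2 levels below emp35, and emp30 is 4 levels below emp35 (their lowest common manager). The shortest path runs up from emp18 to emp35 and back down to emp30: 2 + 4 = 6 links.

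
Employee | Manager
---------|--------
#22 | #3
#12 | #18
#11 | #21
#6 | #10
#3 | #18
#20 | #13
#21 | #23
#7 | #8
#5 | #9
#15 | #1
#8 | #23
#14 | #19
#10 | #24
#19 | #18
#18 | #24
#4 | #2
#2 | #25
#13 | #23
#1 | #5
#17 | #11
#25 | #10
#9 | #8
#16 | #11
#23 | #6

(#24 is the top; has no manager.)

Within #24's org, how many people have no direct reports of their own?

9

The people in #24's organization with no one reporting to them are #12, #14, #22, #4, #7, #15, #16, #17, #20. That is 9.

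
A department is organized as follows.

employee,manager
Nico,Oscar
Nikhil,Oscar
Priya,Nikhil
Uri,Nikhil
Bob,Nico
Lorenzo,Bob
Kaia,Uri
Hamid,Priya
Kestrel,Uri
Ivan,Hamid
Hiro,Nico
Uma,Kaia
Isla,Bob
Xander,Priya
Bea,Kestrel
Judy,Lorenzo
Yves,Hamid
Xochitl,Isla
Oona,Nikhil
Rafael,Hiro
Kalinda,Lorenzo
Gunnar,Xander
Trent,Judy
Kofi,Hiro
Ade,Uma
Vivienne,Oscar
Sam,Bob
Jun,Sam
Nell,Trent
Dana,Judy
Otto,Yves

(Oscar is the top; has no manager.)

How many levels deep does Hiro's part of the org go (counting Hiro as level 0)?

1

The longest chain under Hiro runs Hiro → Kofi, which is 1 level below Hiro.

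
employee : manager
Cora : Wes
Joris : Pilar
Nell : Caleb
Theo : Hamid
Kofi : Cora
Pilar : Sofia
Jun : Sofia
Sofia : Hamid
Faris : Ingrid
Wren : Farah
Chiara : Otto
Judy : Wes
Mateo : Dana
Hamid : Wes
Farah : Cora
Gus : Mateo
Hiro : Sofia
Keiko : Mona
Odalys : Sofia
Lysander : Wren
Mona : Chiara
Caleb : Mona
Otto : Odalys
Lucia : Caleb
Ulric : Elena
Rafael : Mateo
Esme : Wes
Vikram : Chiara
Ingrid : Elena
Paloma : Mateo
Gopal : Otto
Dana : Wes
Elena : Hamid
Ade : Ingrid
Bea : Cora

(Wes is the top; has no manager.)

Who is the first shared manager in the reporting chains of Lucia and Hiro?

Lucia's chain of managers is Caleb, Mona, Chiara, Otto, Odalys, Sofia, Hamid, Wes. Hiro's chain of managers is Sofia, Hamid, Wes. The first manager that appears in both chains is Sofia.

Sofia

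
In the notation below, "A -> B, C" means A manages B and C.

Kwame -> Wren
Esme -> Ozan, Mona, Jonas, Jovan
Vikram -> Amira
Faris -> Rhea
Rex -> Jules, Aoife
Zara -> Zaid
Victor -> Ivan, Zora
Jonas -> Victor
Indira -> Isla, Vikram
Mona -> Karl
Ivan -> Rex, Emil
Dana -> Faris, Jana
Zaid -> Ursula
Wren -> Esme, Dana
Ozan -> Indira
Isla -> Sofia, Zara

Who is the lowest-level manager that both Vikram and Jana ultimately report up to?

Vikram's chain of managers is Indira, Ozan, Esme, Wren, Kwame. Jana's chain of managers is Dana, Wren, Kwame. The first manager that appears in both chains is Wren.

Wren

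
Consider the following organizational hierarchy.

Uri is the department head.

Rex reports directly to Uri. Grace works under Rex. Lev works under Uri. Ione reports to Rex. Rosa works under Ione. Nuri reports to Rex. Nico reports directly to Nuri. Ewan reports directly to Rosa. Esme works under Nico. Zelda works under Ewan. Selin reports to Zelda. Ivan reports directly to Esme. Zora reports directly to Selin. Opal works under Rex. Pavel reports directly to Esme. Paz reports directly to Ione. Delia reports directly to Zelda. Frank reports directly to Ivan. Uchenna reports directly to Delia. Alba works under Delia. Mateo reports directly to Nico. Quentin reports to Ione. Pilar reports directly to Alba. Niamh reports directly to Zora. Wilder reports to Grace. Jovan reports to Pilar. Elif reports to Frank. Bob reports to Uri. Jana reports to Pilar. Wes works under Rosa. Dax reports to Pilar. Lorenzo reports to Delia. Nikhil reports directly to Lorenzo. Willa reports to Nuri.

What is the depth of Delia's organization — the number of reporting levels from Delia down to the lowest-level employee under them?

The longest chain under Delia runs Delia → Alba → Pilar → Dax, which is 3 levels below Delia.

3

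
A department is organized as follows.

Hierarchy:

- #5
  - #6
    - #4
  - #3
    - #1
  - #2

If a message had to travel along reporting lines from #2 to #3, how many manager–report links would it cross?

#2 is 1 level below #5, and #3 is 1 level below #5 (their lowest common manager). The shortest path runs up from #2 to #5 and back down to #3: 1 + 1 = 2 links.

2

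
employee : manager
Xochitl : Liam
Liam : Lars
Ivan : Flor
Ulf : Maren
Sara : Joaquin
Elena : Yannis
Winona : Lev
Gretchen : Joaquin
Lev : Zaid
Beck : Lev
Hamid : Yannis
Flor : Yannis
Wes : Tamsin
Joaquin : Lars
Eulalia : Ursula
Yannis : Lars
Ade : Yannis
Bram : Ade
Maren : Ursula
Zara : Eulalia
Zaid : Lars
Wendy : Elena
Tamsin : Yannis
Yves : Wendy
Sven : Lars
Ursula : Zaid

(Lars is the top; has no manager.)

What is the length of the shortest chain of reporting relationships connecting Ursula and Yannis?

Ursula is 2 levels below Lars, and Yannis is 1 level below Lars (their lowest common manager). The shortest path runs up from Ursula to Lars and back down to Yannis: 2 + 1 = 3 links.

3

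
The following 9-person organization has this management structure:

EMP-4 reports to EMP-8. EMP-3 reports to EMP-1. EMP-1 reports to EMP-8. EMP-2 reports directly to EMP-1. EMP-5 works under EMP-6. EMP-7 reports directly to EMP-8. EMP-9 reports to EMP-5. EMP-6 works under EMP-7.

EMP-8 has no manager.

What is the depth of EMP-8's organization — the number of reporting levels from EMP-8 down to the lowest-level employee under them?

4

The longest chain under EMP-8 runs EMP-8 → EMP-7 → EMP-6 → EMP-5 → EMP-9, which is 4 levels below EMP-8.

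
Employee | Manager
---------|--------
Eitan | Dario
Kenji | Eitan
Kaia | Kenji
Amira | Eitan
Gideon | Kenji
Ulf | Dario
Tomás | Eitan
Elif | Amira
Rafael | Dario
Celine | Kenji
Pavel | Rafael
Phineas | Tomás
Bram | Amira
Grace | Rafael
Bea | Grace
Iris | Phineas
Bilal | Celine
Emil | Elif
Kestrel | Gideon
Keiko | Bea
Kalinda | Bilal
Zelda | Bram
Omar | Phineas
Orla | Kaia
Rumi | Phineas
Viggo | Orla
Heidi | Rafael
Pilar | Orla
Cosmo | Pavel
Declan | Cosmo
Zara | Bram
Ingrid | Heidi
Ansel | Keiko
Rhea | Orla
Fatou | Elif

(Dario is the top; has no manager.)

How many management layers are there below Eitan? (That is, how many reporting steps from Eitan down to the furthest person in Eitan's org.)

4

The longest chain under Eitan runs Eitan → Kenji → Celine → Bilal → Kalinda, which is 4 levels below Eitan.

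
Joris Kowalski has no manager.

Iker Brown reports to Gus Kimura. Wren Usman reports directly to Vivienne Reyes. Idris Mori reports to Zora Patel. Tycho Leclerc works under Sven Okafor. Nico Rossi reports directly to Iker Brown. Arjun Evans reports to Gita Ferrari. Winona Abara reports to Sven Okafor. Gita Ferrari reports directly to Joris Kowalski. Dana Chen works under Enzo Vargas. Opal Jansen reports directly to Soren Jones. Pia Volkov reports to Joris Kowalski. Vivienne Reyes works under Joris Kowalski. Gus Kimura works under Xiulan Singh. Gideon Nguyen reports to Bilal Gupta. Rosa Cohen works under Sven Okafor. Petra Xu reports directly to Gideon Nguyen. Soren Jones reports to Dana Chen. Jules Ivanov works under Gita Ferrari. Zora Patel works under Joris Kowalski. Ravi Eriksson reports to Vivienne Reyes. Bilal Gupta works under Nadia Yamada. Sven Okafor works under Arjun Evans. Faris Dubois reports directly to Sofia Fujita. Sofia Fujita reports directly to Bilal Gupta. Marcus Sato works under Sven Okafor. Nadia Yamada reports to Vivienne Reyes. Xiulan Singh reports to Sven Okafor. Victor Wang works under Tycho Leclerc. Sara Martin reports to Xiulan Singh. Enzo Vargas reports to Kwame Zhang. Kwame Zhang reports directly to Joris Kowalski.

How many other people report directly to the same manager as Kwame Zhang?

Kwame Zhang reports to Joris Kowalski. Joris Kowalski's other direct reports are Gita Ferrari, Vivienne Reyes, Pia Volkov, Zora Patel — 4 peers.

4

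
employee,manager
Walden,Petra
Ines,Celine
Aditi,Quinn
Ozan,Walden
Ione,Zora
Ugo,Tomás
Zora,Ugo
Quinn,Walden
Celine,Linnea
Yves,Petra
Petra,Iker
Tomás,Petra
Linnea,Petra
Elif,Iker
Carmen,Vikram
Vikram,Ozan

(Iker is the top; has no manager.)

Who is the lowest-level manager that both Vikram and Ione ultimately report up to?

Vikram's chain of managers is Ozan, Walden, Petra, Iker. Ione's chain of managers is Zora, Ugo, Tomás, Petra, Iker. The first manager that appears in both chains is Petra.

Petra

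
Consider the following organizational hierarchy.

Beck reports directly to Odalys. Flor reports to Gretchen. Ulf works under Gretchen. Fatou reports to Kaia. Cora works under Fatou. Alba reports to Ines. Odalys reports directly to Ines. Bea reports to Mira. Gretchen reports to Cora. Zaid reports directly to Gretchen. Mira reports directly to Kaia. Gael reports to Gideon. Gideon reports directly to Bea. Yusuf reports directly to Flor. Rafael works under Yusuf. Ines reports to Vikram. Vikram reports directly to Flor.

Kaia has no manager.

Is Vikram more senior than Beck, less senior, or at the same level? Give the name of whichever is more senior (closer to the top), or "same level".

Vikram

Vikram is 5 levels below Kaia; Beck is 8. Vikram is higher.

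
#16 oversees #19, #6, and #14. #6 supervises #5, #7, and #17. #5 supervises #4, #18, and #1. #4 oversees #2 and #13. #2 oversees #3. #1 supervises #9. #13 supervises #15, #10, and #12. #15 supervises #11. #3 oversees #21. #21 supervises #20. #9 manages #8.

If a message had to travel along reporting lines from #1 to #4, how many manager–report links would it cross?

2

#1 is 1 level below #5, and #4 is 1 level below #5 (their lowest common manager). The shortest path runs up from #1 to #5 and back down to #4: 1 + 1 = 2 links.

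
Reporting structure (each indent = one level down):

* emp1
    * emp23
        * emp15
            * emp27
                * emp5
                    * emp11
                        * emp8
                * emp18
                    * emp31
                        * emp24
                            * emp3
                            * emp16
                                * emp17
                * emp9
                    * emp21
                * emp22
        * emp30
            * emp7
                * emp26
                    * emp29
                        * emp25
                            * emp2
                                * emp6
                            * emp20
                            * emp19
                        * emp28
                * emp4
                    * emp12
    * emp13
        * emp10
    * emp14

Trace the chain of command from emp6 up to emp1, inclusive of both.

emp6 -> emp2 -> emp25 -> emp29 -> emp26 -> emp7 -> emp30 -> emp23 -> emp1

emp6 reports to emp2. emp2 reports to emp25. emp25 reports to emp29. emp29 reports to emp26. emp26 reports to emp7. emp7 reports to emp30. emp30 reports to emp23. emp23 reports to emp1. emp1 is at the top.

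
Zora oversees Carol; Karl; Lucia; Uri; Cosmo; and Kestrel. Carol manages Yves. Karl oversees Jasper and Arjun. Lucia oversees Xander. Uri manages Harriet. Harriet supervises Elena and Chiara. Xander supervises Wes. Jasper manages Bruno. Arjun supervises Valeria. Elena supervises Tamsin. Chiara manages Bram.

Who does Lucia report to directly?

Zora

Lucia reports directly to Zora.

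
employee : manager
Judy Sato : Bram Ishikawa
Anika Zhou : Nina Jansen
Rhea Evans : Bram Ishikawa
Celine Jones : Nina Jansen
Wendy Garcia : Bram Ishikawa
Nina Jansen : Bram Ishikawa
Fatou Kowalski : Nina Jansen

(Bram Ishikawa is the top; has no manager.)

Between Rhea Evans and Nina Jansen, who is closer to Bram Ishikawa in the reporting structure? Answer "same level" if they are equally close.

same level

Both Rhea Evans and Nina Jansen are 1 level below Bram Ishikawa.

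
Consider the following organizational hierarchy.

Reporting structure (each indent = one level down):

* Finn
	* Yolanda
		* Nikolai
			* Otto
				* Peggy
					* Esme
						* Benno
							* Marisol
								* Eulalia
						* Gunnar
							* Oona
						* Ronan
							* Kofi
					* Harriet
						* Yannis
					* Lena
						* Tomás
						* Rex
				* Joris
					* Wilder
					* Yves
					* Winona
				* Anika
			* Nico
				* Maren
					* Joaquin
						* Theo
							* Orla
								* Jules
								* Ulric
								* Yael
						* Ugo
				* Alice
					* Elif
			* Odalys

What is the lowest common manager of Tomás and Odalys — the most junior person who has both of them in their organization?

Tomás's chain of managers is Lena, Peggy, Otto, Nikolai, Yolanda, Finn. Odalys's chain of managers is Nikolai, Yolanda, Finn. The first manager that appears in both chains is Nikolai.

Nikolai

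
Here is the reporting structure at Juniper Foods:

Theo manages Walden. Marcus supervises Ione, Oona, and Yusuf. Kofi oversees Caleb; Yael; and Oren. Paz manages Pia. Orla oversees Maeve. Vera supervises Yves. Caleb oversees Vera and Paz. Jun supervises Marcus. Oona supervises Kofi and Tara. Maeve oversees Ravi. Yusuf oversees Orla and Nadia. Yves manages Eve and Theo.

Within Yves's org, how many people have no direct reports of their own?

The people in Yves's organization with no one reporting to them are Eve, Walden. That is 2.

2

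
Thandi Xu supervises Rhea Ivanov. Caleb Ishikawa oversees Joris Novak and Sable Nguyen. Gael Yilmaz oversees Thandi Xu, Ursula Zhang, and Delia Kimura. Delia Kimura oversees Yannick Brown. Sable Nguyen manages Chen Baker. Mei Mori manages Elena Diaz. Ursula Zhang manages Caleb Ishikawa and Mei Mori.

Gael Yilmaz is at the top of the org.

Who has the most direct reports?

Gael Yilmaz

Direct-report counts: Gael Yilmaz has 3; Delia Kimura has 1; Thandi Xu has 1; Ursula Zhang has 2; Mei Mori has 1; Caleb Ishikawa has 2; Sable Nguyen has 1. The largest is 3, held by Gael Yilmaz.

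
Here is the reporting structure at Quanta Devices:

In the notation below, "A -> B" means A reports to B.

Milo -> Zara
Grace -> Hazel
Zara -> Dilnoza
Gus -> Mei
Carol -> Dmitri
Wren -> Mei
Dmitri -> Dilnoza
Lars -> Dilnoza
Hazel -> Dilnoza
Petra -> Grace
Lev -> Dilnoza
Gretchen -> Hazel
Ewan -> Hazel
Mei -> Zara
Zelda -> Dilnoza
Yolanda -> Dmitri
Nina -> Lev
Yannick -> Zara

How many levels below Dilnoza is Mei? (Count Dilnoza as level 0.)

2

Chain from Mei up to Dilnoza: Mei → Zara → Dilnoza. That is 2 steps up, so Mei is 2 levels below Dilnoza.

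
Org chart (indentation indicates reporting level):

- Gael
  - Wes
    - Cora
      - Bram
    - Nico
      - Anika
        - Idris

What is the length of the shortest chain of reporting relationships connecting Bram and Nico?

3

Bram is 2 levels below Wes, and Nico is 1 level below Wes (their lowest common manager). The shortest path runs up from Bram to Wes and back down to Nico: 2 + 1 = 3 links.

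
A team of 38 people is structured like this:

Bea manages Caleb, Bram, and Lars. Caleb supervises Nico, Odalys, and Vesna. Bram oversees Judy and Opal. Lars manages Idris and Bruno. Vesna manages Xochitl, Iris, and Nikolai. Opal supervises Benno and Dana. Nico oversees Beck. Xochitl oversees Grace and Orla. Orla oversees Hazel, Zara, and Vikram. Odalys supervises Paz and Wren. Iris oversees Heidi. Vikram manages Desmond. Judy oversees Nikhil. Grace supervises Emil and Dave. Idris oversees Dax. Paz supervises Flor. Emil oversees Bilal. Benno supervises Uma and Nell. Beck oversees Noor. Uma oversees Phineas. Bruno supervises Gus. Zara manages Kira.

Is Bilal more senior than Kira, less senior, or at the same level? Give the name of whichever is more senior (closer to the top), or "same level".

Both Bilal and Kira are 6 levels below Bea.

same level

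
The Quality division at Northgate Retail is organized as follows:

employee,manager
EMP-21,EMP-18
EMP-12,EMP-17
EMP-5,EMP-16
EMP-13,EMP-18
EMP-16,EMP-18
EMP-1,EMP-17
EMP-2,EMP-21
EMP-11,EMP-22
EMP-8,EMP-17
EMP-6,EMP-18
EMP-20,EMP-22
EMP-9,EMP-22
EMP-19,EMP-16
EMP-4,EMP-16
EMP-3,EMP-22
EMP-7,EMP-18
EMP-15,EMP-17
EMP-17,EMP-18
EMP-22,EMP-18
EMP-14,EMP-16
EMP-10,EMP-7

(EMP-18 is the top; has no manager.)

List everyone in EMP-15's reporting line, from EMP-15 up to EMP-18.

EMP-15 -> EMP-17 -> EMP-18

EMP-15 reports to EMP-17. EMP-17 reports to EMP-18. EMP-18 is at the top.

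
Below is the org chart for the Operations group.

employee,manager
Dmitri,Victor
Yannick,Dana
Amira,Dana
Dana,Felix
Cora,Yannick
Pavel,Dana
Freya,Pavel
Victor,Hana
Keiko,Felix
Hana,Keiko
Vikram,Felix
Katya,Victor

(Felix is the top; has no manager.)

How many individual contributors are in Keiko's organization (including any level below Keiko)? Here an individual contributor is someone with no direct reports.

The people in Keiko's organization with no one reporting to them are Katya, Dmitri. That is 2.

2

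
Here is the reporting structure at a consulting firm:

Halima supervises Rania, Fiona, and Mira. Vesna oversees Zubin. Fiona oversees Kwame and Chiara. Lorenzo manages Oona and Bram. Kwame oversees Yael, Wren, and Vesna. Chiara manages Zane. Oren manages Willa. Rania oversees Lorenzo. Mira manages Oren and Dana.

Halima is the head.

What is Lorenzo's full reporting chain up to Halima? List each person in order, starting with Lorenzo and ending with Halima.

Lorenzo -> Rania -> Halima

Lorenzo reports to Rania. Rania reports to Halima. Halima is at the top.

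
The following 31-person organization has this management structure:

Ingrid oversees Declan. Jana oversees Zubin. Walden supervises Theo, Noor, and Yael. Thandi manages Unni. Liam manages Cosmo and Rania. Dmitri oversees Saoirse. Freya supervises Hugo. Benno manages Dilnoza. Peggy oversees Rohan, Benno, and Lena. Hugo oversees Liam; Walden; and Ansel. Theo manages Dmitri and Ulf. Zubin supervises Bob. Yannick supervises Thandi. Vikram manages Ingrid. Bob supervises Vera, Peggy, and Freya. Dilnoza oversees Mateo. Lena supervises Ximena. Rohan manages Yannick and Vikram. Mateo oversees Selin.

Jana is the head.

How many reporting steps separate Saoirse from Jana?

8

Chain from Saoirse up to Jana: Saoirse → Dmitri → Theo → Walden → Hugo → Freya → Bob → Zubin → Jana. That is 8 steps up, so Saoirse is 8 levels below Jana.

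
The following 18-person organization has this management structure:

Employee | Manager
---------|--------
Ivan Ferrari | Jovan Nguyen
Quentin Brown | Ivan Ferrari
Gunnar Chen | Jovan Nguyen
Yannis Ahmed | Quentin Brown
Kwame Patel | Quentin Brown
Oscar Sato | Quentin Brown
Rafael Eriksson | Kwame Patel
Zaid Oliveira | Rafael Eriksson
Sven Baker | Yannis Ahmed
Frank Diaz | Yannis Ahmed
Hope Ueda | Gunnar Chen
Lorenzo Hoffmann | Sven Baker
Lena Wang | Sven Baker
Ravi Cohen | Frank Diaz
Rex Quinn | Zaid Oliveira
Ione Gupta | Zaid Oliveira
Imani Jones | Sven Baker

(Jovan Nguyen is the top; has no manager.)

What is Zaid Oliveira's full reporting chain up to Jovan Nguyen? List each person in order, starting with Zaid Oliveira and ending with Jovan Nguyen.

Zaid Oliveira -> Rafael Eriksson -> Kwame Patel -> Quentin Brown -> Ivan Ferrari -> Jovan Nguyen

Zaid Oliveira reports to Rafael Eriksson. Rafael Eriksson reports to Kwame Patel. Kwame Patel reports to Quentin Brown. Quentin Brown reports to Ivan Ferrari. Ivan Ferrari reports to Jovan Nguyen. Jovan Nguyen is at the top.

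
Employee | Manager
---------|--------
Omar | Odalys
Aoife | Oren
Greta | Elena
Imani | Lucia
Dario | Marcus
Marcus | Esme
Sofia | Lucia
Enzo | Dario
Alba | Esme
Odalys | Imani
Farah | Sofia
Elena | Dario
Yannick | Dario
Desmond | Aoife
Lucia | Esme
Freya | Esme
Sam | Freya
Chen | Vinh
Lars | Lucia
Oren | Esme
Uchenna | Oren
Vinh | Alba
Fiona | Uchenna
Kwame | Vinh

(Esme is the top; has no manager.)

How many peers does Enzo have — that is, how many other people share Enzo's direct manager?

Enzo reports to Dario. Dario's other direct reports are Elena, Yannick — 2 peers.

2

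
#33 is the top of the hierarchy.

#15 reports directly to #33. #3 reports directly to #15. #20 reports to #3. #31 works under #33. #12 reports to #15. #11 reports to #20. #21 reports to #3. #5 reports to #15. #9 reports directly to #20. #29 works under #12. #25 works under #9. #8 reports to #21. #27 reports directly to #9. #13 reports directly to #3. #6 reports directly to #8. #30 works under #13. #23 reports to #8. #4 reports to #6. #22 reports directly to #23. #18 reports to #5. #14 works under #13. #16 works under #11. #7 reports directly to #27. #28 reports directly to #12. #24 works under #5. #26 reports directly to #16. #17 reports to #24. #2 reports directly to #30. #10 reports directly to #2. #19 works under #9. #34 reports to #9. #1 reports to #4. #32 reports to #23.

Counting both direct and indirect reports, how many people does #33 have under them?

#33 directly manages #15, #31. Under #15: #5, #24, #17, #18, #12, #28, #29, #3, #13, #14, #30, #2, #10, #21, #8, #23, #32, #22, #6, #4, #1, #20, #9, #34, #19, #27, #7, #25, #11, #16, #26 (31). #31 has no reports. So #33's organization is 2 direct reports plus everyone under them: 32 + 1 = 33.

33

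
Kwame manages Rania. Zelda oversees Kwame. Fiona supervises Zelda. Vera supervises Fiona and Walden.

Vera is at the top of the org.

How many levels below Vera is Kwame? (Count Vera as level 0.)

3

Chain from Kwame up to Vera: Kwame → Zelda → Fiona → Vera. That is 3 steps up, so Kwame is 3 levels below Vera.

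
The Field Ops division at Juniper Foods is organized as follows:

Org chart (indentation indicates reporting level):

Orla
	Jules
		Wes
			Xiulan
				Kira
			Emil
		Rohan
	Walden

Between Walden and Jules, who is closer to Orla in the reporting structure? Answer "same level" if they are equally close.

same level

Both Walden and Jules are 1 level below Orla.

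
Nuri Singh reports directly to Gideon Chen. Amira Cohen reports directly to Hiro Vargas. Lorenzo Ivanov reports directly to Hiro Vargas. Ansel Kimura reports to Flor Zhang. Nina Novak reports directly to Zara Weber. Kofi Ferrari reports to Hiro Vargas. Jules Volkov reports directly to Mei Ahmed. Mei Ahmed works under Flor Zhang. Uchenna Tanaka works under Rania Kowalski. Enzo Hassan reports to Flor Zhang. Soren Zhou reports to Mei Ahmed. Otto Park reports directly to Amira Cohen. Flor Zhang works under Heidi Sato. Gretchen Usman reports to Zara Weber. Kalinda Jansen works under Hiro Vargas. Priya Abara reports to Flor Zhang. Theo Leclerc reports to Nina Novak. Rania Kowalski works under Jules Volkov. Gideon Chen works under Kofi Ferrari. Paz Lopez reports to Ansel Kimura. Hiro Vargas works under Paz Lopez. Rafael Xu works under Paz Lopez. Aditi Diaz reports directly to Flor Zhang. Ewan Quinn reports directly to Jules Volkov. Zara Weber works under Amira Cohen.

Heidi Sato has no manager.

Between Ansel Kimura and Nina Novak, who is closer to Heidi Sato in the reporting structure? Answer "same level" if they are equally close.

Ansel Kimura is 2 levels below Heidi Sato; Nina Novak is 7. Ansel Kimura is higher.

Ansel Kimura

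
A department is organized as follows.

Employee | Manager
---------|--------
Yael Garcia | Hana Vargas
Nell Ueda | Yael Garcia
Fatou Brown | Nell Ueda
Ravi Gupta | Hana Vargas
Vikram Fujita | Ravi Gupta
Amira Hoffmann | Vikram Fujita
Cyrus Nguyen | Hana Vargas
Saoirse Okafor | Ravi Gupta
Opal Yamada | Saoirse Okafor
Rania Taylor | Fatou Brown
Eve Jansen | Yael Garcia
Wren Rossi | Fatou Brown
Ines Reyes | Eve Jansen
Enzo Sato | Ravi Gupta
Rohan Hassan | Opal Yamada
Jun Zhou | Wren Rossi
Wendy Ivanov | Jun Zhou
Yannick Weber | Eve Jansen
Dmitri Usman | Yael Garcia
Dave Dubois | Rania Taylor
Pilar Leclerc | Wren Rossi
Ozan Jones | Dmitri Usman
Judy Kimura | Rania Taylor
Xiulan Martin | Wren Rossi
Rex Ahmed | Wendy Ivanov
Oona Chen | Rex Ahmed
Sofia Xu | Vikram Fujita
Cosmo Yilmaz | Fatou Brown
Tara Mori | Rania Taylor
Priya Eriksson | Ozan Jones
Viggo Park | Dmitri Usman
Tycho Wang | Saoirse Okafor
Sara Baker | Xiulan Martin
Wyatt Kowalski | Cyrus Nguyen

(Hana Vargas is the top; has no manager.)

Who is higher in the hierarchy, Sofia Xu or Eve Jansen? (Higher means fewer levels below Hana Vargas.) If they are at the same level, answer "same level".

Sofia Xu is 3 levels below Hana Vargas; Eve Jansen is 2. Eve Jansen is higher.

Eve Jansen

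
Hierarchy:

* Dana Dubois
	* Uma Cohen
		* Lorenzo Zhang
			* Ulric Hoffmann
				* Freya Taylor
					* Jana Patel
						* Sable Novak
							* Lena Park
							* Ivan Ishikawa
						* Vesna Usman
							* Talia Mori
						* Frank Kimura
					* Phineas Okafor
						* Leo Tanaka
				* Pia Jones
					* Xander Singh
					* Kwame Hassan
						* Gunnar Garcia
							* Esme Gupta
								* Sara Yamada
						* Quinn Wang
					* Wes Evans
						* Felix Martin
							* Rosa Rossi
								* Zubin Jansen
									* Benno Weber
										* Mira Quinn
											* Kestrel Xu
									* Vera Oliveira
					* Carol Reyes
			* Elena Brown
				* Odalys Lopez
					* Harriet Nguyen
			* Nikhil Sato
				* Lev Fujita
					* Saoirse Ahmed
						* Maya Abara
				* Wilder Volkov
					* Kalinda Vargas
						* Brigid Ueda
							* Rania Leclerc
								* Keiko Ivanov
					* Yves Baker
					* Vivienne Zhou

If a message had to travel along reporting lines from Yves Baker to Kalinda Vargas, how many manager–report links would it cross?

Yves Baker is 1 level below Wilder Volkov, and Kalinda Vargas is 1 level below Wilder Volkov (their lowest common manager). The shortest path runs up from Yves Baker to Wilder Volkov and back down to Kalinda Vargas: 1 + 1 = 2 links.

2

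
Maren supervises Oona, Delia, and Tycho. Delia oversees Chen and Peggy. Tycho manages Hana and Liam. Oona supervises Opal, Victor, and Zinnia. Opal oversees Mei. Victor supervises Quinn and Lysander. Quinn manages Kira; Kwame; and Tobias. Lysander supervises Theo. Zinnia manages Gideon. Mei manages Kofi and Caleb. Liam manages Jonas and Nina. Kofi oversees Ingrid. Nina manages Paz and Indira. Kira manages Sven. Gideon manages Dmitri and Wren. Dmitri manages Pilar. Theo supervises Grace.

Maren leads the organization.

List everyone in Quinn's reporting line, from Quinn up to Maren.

Quinn reports to Victor. Victor reports to Oona. Oona reports to Maren. Maren is at the top.

Quinn -> Victor -> Oona -> Maren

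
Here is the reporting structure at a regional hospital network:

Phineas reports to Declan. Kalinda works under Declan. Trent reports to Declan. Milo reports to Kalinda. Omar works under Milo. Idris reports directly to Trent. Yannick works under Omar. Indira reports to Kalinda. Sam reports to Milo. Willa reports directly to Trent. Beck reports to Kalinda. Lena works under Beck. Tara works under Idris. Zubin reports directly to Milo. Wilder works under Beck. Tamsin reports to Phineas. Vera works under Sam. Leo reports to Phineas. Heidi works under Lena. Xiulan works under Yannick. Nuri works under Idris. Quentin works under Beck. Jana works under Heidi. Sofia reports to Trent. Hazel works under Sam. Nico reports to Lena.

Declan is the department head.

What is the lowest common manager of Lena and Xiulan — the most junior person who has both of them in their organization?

Lena's chain of managers is Beck, Kalinda, Declan. Xiulan's chain of managers is Yannick, Omar, Milo, Kalinda, Declan. The first manager that appears in both chains is Kalinda.

Kalinda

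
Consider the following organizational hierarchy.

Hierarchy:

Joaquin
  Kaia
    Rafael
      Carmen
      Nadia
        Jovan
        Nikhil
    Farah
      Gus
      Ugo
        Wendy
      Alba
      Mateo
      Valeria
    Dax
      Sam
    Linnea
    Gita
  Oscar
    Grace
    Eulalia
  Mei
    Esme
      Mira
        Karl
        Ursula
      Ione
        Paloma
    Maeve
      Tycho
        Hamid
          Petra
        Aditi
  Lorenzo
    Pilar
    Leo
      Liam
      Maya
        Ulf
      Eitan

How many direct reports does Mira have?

2

Mira directly manages Karl, Ursula. That is 2 direct reports.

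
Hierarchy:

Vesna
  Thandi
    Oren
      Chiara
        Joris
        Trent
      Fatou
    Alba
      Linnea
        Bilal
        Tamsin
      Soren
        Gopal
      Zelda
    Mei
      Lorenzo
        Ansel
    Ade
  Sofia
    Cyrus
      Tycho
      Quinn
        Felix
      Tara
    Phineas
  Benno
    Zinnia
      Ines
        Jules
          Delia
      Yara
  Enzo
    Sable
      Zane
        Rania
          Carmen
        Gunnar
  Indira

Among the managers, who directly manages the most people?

Vesna

Direct-report counts: Vesna has 5; Enzo has 1; Sable has 1; Zane has 2; Rania has 1; Benno has 1; Zinnia has 2; Ines has 1; Jules has 1; Sofia has 2; Cyrus has 3; Quinn has 1; Thandi has 4; Mei has 1; Lorenzo has 1; Alba has 3; Soren has 1; Linnea has 2; Oren has 2; Chiara has 2. The largest is 5, held by Vesna.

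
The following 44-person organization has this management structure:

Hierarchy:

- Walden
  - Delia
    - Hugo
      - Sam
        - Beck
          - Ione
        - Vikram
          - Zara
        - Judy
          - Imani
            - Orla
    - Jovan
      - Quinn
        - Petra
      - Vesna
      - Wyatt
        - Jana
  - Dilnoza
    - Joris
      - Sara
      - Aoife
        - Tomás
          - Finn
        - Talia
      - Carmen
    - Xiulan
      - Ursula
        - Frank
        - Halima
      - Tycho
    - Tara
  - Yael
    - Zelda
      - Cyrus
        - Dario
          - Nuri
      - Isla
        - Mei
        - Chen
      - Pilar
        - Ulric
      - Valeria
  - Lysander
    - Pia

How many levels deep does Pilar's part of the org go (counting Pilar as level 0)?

1

The longest chain under Pilar runs Pilar → Ulric, which is 1 level below Pilar.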